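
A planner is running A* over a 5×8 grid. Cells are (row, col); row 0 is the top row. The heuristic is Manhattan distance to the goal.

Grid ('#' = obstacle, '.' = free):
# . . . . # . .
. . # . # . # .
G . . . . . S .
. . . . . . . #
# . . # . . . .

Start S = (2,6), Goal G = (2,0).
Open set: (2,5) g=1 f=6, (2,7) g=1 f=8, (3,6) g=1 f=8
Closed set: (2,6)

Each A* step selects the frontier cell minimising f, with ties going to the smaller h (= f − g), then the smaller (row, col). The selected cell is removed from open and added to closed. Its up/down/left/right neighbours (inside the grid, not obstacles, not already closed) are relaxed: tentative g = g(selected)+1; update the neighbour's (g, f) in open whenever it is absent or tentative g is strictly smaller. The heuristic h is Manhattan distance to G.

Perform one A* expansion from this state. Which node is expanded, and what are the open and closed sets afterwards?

step 1: expand (2,5) (f=6, h=5) → closed; open now [(1,5) g=2 f=8, (2,4) g=2 f=6, (2,7) g=1 f=8, (3,5) g=2 f=8, (3,6) g=1 f=8]

expanded=(2,5); open=[(1,5) g=2 f=8, (2,4) g=2 f=6, (2,7) g=1 f=8, (3,5) g=2 f=8, (3,6) g=1 f=8]; closed=[(2,5), (2,6)]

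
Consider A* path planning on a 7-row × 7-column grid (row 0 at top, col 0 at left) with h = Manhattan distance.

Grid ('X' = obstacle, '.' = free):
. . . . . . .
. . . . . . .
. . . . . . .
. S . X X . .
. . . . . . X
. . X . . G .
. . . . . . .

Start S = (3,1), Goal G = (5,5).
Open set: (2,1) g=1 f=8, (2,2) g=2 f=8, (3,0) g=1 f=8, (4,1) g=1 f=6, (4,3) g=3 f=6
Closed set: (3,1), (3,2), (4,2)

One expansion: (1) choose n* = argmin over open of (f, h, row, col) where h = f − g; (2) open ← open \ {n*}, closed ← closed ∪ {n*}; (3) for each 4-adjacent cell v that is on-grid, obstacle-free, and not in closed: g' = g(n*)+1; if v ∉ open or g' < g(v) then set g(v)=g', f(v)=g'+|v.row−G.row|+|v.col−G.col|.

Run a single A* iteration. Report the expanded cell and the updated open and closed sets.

expanded=(4,3); open=[(2,1) g=1 f=8, (2,2) g=2 f=8, (3,0) g=1 f=8, (4,1) g=1 f=6, (4,4) g=4 f=6, (5,3) g=4 f=6]; closed=[(3,1), (3,2), (4,2), (4,3)]

step 1: expand (4,3) (f=6, h=3) → closed; open now [(2,1) g=1 f=8, (2,2) g=2 f=8, (3,0) g=1 f=8, (4,1) g=1 f=6, (4,4) g=4 f=6, (5,3) g=4 f=6]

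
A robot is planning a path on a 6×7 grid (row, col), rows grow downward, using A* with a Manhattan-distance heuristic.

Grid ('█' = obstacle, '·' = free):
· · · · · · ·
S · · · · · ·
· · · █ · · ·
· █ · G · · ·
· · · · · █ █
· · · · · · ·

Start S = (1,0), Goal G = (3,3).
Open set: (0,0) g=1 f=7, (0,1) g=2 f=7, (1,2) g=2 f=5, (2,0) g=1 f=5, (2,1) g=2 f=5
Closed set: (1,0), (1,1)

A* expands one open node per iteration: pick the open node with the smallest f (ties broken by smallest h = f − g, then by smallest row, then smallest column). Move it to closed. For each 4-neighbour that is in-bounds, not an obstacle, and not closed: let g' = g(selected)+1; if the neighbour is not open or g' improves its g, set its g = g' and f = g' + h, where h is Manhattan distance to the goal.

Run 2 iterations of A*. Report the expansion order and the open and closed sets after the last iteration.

step 1: expand (1,2) (f=5, h=3) → closed; open now [(0,0) g=1 f=7, (0,1) g=2 f=7, (0,2) g=3 f=7, (1,3) g=3 f=5, (2,0) g=1 f=5, (2,1) g=2 f=5, (2,2) g=3 f=5]
step 2: expand (1,3) (f=5, h=2) → closed; open now [(0,0) g=1 f=7, (0,1) g=2 f=7, (0,2) g=3 f=7, (0,3) g=4 f=7, (1,4) g=4 f=7, (2,0) g=1 f=5, (2,1) g=2 f=5, (2,2) g=3 f=5]

order=[(1,2) → (1,3)]; open=[(0,0) g=1 f=7, (0,1) g=2 f=7, (0,2) g=3 f=7, (0,3) g=4 f=7, (1,4) g=4 f=7, (2,0) g=1 f=5, (2,1) g=2 f=5, (2,2) g=3 f=5]; closed=[(1,0), (1,1), (1,2), (1,3)]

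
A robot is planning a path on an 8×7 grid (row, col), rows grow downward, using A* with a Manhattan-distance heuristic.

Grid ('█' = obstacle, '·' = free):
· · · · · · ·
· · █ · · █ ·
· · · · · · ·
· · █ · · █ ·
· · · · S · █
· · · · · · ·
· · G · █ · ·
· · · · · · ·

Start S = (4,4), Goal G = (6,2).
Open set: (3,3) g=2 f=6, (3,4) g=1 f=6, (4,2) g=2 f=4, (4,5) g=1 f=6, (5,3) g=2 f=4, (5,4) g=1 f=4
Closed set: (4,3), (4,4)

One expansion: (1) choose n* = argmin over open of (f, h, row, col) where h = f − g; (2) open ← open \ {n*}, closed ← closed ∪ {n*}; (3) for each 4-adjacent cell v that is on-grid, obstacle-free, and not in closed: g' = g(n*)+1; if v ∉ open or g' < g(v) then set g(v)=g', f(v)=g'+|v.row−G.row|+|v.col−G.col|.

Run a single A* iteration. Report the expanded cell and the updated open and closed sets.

step 1: expand (4,2) (f=4, h=2) → closed; open now [(3,3) g=2 f=6, (3,4) g=1 f=6, (4,1) g=3 f=6, (4,5) g=1 f=6, (5,2) g=3 f=4, (5,3) g=2 f=4, (5,4) g=1 f=4]

expanded=(4,2); open=[(3,3) g=2 f=6, (3,4) g=1 f=6, (4,1) g=3 f=6, (4,5) g=1 f=6, (5,2) g=3 f=4, (5,3) g=2 f=4, (5,4) g=1 f=4]; closed=[(4,2), (4,3), (4,4)]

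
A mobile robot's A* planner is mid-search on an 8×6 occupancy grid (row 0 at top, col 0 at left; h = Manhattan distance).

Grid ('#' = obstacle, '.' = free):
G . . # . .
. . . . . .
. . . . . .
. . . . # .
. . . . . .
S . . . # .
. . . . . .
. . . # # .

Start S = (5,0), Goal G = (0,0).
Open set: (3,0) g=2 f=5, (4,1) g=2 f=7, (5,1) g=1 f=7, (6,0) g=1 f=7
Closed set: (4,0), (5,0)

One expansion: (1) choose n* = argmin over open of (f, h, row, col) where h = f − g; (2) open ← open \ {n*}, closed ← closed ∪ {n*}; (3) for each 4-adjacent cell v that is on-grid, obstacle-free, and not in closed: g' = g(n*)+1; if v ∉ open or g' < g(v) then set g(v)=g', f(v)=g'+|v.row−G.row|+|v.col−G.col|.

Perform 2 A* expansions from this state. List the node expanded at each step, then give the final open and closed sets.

step 1: expand (3,0) (f=5, h=3) → closed; open now [(2,0) g=3 f=5, (3,1) g=3 f=7, (4,1) g=2 f=7, (5,1) g=1 f=7, (6,0) g=1 f=7]
step 2: expand (2,0) (f=5, h=2) → closed; open now [(1,0) g=4 f=5, (2,1) g=4 f=7, (3,1) g=3 f=7, (4,1) g=2 f=7, (5,1) g=1 f=7, (6,0) g=1 f=7]

order=[(3,0) → (2,0)]; open=[(1,0) g=4 f=5, (2,1) g=4 f=7, (3,1) g=3 f=7, (4,1) g=2 f=7, (5,1) g=1 f=7, (6,0) g=1 f=7]; closed=[(2,0), (3,0), (4,0), (5,0)]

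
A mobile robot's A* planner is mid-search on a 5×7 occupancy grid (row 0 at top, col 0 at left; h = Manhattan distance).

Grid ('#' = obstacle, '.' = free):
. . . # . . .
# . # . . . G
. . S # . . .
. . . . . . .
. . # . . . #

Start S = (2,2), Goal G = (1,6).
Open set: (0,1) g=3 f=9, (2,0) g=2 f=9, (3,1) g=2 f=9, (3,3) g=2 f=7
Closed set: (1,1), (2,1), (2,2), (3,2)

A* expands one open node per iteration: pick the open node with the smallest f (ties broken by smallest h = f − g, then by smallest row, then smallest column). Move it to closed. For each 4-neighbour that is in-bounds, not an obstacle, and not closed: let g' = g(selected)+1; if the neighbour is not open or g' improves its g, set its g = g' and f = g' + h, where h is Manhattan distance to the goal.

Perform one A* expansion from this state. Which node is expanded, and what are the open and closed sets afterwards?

expanded=(3,3); open=[(0,1) g=3 f=9, (2,0) g=2 f=9, (3,1) g=2 f=9, (3,4) g=3 f=7, (4,3) g=3 f=9]; closed=[(1,1), (2,1), (2,2), (3,2), (3,3)]

step 1: expand (3,3) (f=7, h=5) → closed; open now [(0,1) g=3 f=9, (2,0) g=2 f=9, (3,1) g=2 f=9, (3,4) g=3 f=7, (4,3) g=3 f=9]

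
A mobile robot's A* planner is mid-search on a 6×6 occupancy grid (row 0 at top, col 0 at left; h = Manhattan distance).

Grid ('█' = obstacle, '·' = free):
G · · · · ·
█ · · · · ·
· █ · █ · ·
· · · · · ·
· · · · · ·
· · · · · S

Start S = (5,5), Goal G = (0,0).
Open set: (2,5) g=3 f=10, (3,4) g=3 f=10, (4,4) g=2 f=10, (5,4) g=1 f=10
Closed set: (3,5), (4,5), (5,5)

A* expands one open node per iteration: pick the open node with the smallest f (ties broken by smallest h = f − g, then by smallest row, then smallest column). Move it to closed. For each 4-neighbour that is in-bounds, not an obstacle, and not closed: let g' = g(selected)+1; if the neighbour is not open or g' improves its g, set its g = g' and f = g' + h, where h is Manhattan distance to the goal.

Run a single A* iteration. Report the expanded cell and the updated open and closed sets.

step 1: expand (2,5) (f=10, h=7) → closed; open now [(1,5) g=4 f=10, (2,4) g=4 f=10, (3,4) g=3 f=10, (4,4) g=2 f=10, (5,4) g=1 f=10]

expanded=(2,5); open=[(1,5) g=4 f=10, (2,4) g=4 f=10, (3,4) g=3 f=10, (4,4) g=2 f=10, (5,4) g=1 f=10]; closed=[(2,5), (3,5), (4,5), (5,5)]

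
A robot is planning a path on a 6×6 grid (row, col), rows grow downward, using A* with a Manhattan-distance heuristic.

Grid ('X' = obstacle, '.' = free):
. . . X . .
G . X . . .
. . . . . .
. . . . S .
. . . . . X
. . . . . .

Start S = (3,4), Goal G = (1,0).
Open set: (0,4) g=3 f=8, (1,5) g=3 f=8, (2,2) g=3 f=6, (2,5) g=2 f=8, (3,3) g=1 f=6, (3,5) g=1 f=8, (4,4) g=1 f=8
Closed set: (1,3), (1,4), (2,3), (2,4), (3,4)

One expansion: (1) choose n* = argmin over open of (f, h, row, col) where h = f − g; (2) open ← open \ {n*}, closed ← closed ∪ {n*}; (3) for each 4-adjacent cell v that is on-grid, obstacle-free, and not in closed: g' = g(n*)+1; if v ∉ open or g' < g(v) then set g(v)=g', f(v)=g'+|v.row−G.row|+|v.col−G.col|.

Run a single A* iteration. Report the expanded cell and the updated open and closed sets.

expanded=(2,2); open=[(0,4) g=3 f=8, (1,5) g=3 f=8, (2,1) g=4 f=6, (2,5) g=2 f=8, (3,2) g=4 f=8, (3,3) g=1 f=6, (3,5) g=1 f=8, (4,4) g=1 f=8]; closed=[(1,3), (1,4), (2,2), (2,3), (2,4), (3,4)]

step 1: expand (2,2) (f=6, h=3) → closed; open now [(0,4) g=3 f=8, (1,5) g=3 f=8, (2,1) g=4 f=6, (2,5) g=2 f=8, (3,2) g=4 f=8, (3,3) g=1 f=6, (3,5) g=1 f=8, (4,4) g=1 f=8]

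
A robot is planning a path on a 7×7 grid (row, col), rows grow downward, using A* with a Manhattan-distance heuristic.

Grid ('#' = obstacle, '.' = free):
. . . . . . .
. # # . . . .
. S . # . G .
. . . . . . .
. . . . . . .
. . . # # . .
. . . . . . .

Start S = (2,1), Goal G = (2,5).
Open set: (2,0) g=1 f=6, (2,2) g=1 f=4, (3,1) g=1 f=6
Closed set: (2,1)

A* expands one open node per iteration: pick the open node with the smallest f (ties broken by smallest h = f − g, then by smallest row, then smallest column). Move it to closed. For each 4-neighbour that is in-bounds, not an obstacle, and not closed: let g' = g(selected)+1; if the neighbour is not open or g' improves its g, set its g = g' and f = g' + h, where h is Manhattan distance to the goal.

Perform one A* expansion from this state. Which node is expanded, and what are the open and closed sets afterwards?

step 1: expand (2,2) (f=4, h=3) → closed; open now [(2,0) g=1 f=6, (3,1) g=1 f=6, (3,2) g=2 f=6]

expanded=(2,2); open=[(2,0) g=1 f=6, (3,1) g=1 f=6, (3,2) g=2 f=6]; closed=[(2,1), (2,2)]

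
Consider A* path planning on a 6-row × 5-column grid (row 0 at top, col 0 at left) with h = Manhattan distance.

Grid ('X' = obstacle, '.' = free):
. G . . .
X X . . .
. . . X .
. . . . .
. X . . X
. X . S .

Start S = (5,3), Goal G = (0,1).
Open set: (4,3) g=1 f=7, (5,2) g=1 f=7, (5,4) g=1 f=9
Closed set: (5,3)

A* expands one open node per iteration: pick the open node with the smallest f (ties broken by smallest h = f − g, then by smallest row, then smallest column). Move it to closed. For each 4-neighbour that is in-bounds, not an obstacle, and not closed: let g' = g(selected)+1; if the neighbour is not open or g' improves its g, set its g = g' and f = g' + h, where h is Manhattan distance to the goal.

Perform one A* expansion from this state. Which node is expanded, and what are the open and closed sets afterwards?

step 1: expand (4,3) (f=7, h=6) → closed; open now [(3,3) g=2 f=7, (4,2) g=2 f=7, (5,2) g=1 f=7, (5,4) g=1 f=9]

expanded=(4,3); open=[(3,3) g=2 f=7, (4,2) g=2 f=7, (5,2) g=1 f=7, (5,4) g=1 f=9]; closed=[(4,3), (5,3)]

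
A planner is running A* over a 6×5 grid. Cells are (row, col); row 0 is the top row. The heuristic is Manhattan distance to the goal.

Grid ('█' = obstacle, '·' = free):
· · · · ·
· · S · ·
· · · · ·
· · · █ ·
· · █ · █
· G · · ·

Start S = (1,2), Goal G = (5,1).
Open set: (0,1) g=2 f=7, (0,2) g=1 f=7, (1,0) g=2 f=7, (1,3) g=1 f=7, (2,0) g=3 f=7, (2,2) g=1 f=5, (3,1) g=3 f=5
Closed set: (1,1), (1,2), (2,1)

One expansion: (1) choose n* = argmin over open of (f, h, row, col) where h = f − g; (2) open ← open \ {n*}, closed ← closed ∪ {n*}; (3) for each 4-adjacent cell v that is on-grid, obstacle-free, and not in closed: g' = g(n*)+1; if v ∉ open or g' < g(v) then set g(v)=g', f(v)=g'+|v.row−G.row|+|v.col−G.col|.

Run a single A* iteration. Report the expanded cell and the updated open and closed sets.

expanded=(3,1); open=[(0,1) g=2 f=7, (0,2) g=1 f=7, (1,0) g=2 f=7, (1,3) g=1 f=7, (2,0) g=3 f=7, (2,2) g=1 f=5, (3,0) g=4 f=7, (3,2) g=4 f=7, (4,1) g=4 f=5]; closed=[(1,1), (1,2), (2,1), (3,1)]

step 1: expand (3,1) (f=5, h=2) → closed; open now [(0,1) g=2 f=7, (0,2) g=1 f=7, (1,0) g=2 f=7, (1,3) g=1 f=7, (2,0) g=3 f=7, (2,2) g=1 f=5, (3,0) g=4 f=7, (3,2) g=4 f=7, (4,1) g=4 f=5]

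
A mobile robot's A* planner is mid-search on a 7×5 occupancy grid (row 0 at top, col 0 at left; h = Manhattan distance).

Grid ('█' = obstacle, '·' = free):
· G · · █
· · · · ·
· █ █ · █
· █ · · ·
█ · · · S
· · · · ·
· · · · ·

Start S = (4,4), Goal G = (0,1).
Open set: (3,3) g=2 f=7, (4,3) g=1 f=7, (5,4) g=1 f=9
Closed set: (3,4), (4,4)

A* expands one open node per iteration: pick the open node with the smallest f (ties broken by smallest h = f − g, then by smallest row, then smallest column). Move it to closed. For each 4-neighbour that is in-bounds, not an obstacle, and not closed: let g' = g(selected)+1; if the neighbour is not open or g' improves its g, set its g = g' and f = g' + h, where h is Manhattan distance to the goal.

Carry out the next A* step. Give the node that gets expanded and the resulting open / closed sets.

expanded=(3,3); open=[(2,3) g=3 f=7, (3,2) g=3 f=7, (4,3) g=1 f=7, (5,4) g=1 f=9]; closed=[(3,3), (3,4), (4,4)]

step 1: expand (3,3) (f=7, h=5) → closed; open now [(2,3) g=3 f=7, (3,2) g=3 f=7, (4,3) g=1 f=7, (5,4) g=1 f=9]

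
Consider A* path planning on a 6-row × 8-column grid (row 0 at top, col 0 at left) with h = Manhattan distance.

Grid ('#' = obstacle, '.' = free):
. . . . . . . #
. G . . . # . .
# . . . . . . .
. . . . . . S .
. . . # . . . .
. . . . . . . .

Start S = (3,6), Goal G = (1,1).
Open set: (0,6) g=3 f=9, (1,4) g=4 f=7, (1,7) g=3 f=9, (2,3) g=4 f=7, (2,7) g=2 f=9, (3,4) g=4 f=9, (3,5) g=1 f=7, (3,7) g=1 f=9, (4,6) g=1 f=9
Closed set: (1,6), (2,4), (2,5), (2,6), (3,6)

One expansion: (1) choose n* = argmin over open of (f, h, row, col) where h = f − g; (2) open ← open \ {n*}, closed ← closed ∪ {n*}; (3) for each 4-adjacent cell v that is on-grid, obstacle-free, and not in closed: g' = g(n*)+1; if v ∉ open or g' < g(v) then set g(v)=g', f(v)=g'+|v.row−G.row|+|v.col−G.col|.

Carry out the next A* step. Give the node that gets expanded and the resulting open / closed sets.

step 1: expand (1,4) (f=7, h=3) → closed; open now [(0,4) g=5 f=9, (0,6) g=3 f=9, (1,3) g=5 f=7, (1,7) g=3 f=9, (2,3) g=4 f=7, (2,7) g=2 f=9, (3,4) g=4 f=9, (3,5) g=1 f=7, (3,7) g=1 f=9, (4,6) g=1 f=9]

expanded=(1,4); open=[(0,4) g=5 f=9, (0,6) g=3 f=9, (1,3) g=5 f=7, (1,7) g=3 f=9, (2,3) g=4 f=7, (2,7) g=2 f=9, (3,4) g=4 f=9, (3,5) g=1 f=7, (3,7) g=1 f=9, (4,6) g=1 f=9]; closed=[(1,4), (1,6), (2,4), (2,5), (2,6), (3,6)]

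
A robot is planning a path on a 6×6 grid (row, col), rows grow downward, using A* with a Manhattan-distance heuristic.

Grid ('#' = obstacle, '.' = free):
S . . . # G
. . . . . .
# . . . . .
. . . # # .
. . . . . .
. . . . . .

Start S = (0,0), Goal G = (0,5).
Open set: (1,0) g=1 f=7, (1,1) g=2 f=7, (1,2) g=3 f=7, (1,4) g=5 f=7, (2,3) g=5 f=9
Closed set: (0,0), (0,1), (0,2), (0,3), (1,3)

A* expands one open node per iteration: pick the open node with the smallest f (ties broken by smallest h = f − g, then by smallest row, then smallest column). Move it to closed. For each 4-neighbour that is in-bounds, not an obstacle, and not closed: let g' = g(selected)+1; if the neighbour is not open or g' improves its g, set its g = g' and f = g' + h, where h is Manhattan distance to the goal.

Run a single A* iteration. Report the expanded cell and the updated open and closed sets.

expanded=(1,4); open=[(1,0) g=1 f=7, (1,1) g=2 f=7, (1,2) g=3 f=7, (1,5) g=6 f=7, (2,3) g=5 f=9, (2,4) g=6 f=9]; closed=[(0,0), (0,1), (0,2), (0,3), (1,3), (1,4)]

step 1: expand (1,4) (f=7, h=2) → closed; open now [(1,0) g=1 f=7, (1,1) g=2 f=7, (1,2) g=3 f=7, (1,5) g=6 f=7, (2,3) g=5 f=9, (2,4) g=6 f=9]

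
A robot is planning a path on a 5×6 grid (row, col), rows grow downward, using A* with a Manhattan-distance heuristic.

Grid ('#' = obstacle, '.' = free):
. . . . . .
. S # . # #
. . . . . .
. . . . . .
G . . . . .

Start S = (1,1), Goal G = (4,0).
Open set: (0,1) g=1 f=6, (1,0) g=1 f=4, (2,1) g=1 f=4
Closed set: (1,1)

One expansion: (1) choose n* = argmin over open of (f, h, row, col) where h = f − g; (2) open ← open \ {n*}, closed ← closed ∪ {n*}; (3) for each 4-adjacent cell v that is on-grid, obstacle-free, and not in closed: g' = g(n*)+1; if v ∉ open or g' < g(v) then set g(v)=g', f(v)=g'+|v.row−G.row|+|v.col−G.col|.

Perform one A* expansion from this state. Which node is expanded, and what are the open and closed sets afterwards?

step 1: expand (1,0) (f=4, h=3) → closed; open now [(0,0) g=2 f=6, (0,1) g=1 f=6, (2,0) g=2 f=4, (2,1) g=1 f=4]

expanded=(1,0); open=[(0,0) g=2 f=6, (0,1) g=1 f=6, (2,0) g=2 f=4, (2,1) g=1 f=4]; closed=[(1,0), (1,1)]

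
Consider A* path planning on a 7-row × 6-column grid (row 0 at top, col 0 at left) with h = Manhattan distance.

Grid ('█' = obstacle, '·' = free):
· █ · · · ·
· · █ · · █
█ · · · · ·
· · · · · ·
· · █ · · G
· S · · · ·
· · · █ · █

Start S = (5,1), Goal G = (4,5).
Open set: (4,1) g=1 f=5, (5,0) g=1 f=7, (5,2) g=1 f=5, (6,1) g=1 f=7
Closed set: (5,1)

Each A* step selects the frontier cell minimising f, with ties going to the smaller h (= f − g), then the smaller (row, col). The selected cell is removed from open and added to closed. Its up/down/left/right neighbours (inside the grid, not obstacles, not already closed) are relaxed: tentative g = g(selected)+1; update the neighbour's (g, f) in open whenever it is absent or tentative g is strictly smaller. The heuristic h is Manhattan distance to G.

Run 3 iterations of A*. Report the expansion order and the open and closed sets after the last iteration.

step 1: expand (4,1) (f=5, h=4) → closed; open now [(3,1) g=2 f=7, (4,0) g=2 f=7, (5,0) g=1 f=7, (5,2) g=1 f=5, (6,1) g=1 f=7]
step 2: expand (5,2) (f=5, h=4) → closed; open now [(3,1) g=2 f=7, (4,0) g=2 f=7, (5,0) g=1 f=7, (5,3) g=2 f=5, (6,1) g=1 f=7, (6,2) g=2 f=7]
step 3: expand (5,3) (f=5, h=3) → closed; open now [(3,1) g=2 f=7, (4,0) g=2 f=7, (4,3) g=3 f=5, (5,0) g=1 f=7, (5,4) g=3 f=5, (6,1) g=1 f=7, (6,2) g=2 f=7]

order=[(4,1) → (5,2) → (5,3)]; open=[(3,1) g=2 f=7, (4,0) g=2 f=7, (4,3) g=3 f=5, (5,0) g=1 f=7, (5,4) g=3 f=5, (6,1) g=1 f=7, (6,2) g=2 f=7]; closed=[(4,1), (5,1), (5,2), (5,3)]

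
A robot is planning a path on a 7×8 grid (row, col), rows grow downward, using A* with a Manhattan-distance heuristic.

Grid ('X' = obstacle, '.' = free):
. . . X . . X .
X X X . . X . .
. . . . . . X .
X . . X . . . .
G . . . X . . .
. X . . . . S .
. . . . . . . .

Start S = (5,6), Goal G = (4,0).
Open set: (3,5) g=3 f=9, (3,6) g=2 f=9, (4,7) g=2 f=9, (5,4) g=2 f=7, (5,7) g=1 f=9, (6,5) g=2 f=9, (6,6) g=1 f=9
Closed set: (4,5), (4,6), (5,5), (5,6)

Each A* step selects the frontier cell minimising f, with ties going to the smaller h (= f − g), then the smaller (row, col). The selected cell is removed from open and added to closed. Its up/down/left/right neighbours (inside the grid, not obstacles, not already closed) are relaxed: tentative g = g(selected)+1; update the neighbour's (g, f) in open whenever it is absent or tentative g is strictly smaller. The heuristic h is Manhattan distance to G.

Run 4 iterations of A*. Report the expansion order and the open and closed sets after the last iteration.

step 1: expand (5,4) (f=7, h=5) → closed; open now [(3,5) g=3 f=9, (3,6) g=2 f=9, (4,7) g=2 f=9, (5,3) g=3 f=7, (5,7) g=1 f=9, (6,4) g=3 f=9, (6,5) g=2 f=9, (6,6) g=1 f=9]
step 2: expand (5,3) (f=7, h=4) → closed; open now [(3,5) g=3 f=9, (3,6) g=2 f=9, (4,3) g=4 f=7, (4,7) g=2 f=9, (5,2) g=4 f=7, (5,7) g=1 f=9, (6,3) g=4 f=9, (6,4) g=3 f=9, (6,5) g=2 f=9, (6,6) g=1 f=9]
step 3: expand (4,3) (f=7, h=3) → closed; open now [(3,5) g=3 f=9, (3,6) g=2 f=9, (4,2) g=5 f=7, (4,7) g=2 f=9, (5,2) g=4 f=7, (5,7) g=1 f=9, (6,3) g=4 f=9, (6,4) g=3 f=9, (6,5) g=2 f=9, (6,6) g=1 f=9]
step 4: expand (4,2) (f=7, h=2) → closed; open now [(3,2) g=6 f=9, (3,5) g=3 f=9, (3,6) g=2 f=9, (4,1) g=6 f=7, (4,7) g=2 f=9, (5,2) g=4 f=7, (5,7) g=1 f=9, (6,3) g=4 f=9, (6,4) g=3 f=9, (6,5) g=2 f=9, (6,6) g=1 f=9]

order=[(5,4) → (5,3) → (4,3) → (4,2)]; open=[(3,2) g=6 f=9, (3,5) g=3 f=9, (3,6) g=2 f=9, (4,1) g=6 f=7, (4,7) g=2 f=9, (5,2) g=4 f=7, (5,7) g=1 f=9, (6,3) g=4 f=9, (6,4) g=3 f=9, (6,5) g=2 f=9, (6,6) g=1 f=9]; closed=[(4,2), (4,3), (4,5), (4,6), (5,3), (5,4), (5,5), (5,6)]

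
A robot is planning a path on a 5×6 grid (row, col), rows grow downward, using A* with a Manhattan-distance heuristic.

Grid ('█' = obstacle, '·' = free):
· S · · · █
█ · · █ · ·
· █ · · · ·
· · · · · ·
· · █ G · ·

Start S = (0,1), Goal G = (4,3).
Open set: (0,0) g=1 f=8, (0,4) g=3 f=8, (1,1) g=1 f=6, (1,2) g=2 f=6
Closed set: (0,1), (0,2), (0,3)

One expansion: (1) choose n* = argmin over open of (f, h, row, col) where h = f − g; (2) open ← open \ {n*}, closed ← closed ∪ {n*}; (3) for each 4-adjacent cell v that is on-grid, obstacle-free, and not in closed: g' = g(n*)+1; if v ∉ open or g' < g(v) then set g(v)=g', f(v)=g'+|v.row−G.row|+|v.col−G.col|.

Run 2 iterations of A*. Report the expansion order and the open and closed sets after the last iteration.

order=[(1,2) → (2,2)]; open=[(0,0) g=1 f=8, (0,4) g=3 f=8, (1,1) g=1 f=6, (2,3) g=4 f=6, (3,2) g=4 f=6]; closed=[(0,1), (0,2), (0,3), (1,2), (2,2)]

step 1: expand (1,2) (f=6, h=4) → closed; open now [(0,0) g=1 f=8, (0,4) g=3 f=8, (1,1) g=1 f=6, (2,2) g=3 f=6]
step 2: expand (2,2) (f=6, h=3) → closed; open now [(0,0) g=1 f=8, (0,4) g=3 f=8, (1,1) g=1 f=6, (2,3) g=4 f=6, (3,2) g=4 f=6]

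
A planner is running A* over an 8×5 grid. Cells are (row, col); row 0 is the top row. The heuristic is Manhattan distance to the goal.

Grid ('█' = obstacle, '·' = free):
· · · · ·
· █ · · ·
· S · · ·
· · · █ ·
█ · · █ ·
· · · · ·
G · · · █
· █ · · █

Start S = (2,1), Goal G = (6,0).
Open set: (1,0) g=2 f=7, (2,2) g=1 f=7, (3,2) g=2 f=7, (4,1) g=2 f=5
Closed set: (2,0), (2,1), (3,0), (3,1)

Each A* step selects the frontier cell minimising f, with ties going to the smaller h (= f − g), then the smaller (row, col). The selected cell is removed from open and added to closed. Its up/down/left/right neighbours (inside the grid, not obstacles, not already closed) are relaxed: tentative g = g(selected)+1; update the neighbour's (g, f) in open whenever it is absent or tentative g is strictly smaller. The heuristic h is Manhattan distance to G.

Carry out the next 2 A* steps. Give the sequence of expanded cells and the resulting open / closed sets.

order=[(4,1) → (5,1)]; open=[(1,0) g=2 f=7, (2,2) g=1 f=7, (3,2) g=2 f=7, (4,2) g=3 f=7, (5,0) g=4 f=5, (5,2) g=4 f=7, (6,1) g=4 f=5]; closed=[(2,0), (2,1), (3,0), (3,1), (4,1), (5,1)]

step 1: expand (4,1) (f=5, h=3) → closed; open now [(1,0) g=2 f=7, (2,2) g=1 f=7, (3,2) g=2 f=7, (4,2) g=3 f=7, (5,1) g=3 f=5]
step 2: expand (5,1) (f=5, h=2) → closed; open now [(1,0) g=2 f=7, (2,2) g=1 f=7, (3,2) g=2 f=7, (4,2) g=3 f=7, (5,0) g=4 f=5, (5,2) g=4 f=7, (6,1) g=4 f=5]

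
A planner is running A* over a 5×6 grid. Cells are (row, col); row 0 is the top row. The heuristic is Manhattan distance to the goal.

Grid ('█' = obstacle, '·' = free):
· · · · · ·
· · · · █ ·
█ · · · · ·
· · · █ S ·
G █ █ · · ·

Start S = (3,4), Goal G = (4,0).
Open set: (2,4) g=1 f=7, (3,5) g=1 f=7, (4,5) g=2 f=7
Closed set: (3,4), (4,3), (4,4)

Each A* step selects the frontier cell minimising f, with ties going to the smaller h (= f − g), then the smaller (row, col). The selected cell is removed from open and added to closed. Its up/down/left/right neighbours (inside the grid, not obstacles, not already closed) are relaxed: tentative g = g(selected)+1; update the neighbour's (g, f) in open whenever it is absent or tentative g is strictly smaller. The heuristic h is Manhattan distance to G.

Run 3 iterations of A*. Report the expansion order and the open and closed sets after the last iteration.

order=[(4,5) → (2,4) → (2,3)]; open=[(1,3) g=3 f=9, (2,2) g=3 f=7, (2,5) g=2 f=9, (3,5) g=1 f=7]; closed=[(2,3), (2,4), (3,4), (4,3), (4,4), (4,5)]

step 1: expand (4,5) (f=7, h=5) → closed; open now [(2,4) g=1 f=7, (3,5) g=1 f=7]
step 2: expand (2,4) (f=7, h=6) → closed; open now [(2,3) g=2 f=7, (2,5) g=2 f=9, (3,5) g=1 f=7]
step 3: expand (2,3) (f=7, h=5) → closed; open now [(1,3) g=3 f=9, (2,2) g=3 f=7, (2,5) g=2 f=9, (3,5) g=1 f=7]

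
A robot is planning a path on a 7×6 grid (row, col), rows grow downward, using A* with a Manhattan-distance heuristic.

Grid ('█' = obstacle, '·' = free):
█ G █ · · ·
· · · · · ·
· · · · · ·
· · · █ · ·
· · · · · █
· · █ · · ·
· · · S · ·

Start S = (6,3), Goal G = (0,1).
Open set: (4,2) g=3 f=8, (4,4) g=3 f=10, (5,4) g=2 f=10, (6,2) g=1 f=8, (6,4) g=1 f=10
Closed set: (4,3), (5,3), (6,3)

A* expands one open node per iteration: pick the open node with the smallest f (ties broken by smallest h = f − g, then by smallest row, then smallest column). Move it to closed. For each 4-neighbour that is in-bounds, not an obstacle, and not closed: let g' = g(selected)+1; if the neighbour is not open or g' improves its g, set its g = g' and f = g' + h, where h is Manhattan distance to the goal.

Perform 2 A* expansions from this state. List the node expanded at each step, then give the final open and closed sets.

step 1: expand (4,2) (f=8, h=5) → closed; open now [(3,2) g=4 f=8, (4,1) g=4 f=8, (4,4) g=3 f=10, (5,4) g=2 f=10, (6,2) g=1 f=8, (6,4) g=1 f=10]
step 2: expand (3,2) (f=8, h=4) → closed; open now [(2,2) g=5 f=8, (3,1) g=5 f=8, (4,1) g=4 f=8, (4,4) g=3 f=10, (5,4) g=2 f=10, (6,2) g=1 f=8, (6,4) g=1 f=10]

order=[(4,2) → (3,2)]; open=[(2,2) g=5 f=8, (3,1) g=5 f=8, (4,1) g=4 f=8, (4,4) g=3 f=10, (5,4) g=2 f=10, (6,2) g=1 f=8, (6,4) g=1 f=10]; closed=[(3,2), (4,2), (4,3), (5,3), (6,3)]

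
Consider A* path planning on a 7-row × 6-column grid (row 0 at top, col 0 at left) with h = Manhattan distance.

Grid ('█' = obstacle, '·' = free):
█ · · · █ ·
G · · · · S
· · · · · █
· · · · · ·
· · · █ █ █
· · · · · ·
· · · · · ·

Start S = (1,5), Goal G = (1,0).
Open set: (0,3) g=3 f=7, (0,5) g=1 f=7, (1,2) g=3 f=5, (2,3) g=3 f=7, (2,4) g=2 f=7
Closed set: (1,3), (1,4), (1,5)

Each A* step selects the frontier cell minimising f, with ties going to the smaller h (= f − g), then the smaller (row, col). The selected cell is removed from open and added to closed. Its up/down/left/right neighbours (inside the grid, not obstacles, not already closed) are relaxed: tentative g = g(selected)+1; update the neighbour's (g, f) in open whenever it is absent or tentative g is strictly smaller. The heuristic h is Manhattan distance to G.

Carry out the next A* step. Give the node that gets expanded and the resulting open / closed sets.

step 1: expand (1,2) (f=5, h=2) → closed; open now [(0,2) g=4 f=7, (0,3) g=3 f=7, (0,5) g=1 f=7, (1,1) g=4 f=5, (2,2) g=4 f=7, (2,3) g=3 f=7, (2,4) g=2 f=7]

expanded=(1,2); open=[(0,2) g=4 f=7, (0,3) g=3 f=7, (0,5) g=1 f=7, (1,1) g=4 f=5, (2,2) g=4 f=7, (2,3) g=3 f=7, (2,4) g=2 f=7]; closed=[(1,2), (1,3), (1,4), (1,5)]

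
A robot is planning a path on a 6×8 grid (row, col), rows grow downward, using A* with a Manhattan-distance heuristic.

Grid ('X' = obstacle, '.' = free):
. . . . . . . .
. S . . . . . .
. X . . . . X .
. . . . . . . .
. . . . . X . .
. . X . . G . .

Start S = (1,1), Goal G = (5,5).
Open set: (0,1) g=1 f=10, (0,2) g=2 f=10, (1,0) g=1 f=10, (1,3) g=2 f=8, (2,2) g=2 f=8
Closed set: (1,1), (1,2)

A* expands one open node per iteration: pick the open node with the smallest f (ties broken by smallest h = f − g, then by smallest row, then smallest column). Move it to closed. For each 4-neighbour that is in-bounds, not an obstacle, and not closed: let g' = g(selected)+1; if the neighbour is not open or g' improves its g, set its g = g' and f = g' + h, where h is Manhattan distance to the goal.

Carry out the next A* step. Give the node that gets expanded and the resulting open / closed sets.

expanded=(1,3); open=[(0,1) g=1 f=10, (0,2) g=2 f=10, (0,3) g=3 f=10, (1,0) g=1 f=10, (1,4) g=3 f=8, (2,2) g=2 f=8, (2,3) g=3 f=8]; closed=[(1,1), (1,2), (1,3)]

step 1: expand (1,3) (f=8, h=6) → closed; open now [(0,1) g=1 f=10, (0,2) g=2 f=10, (0,3) g=3 f=10, (1,0) g=1 f=10, (1,4) g=3 f=8, (2,2) g=2 f=8, (2,3) g=3 f=8]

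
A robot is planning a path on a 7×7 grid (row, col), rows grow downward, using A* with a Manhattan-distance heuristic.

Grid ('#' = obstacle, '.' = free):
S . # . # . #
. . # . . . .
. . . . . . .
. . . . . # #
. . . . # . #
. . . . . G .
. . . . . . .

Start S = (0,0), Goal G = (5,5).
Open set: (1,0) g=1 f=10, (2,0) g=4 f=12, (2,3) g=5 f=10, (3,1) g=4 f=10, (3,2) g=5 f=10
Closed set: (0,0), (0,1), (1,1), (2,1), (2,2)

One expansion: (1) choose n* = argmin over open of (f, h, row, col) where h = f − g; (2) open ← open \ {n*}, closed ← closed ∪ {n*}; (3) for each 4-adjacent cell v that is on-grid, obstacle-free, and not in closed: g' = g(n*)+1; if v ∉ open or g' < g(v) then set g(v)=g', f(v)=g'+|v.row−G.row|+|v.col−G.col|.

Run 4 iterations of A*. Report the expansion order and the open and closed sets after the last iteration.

order=[(2,3) → (2,4) → (2,5) → (3,4)]; open=[(1,0) g=1 f=10, (1,3) g=6 f=12, (1,4) g=7 f=12, (1,5) g=8 f=12, (2,0) g=4 f=12, (2,6) g=8 f=12, (3,1) g=4 f=10, (3,2) g=5 f=10, (3,3) g=6 f=10]; closed=[(0,0), (0,1), (1,1), (2,1), (2,2), (2,3), (2,4), (2,5), (3,4)]

step 1: expand (2,3) (f=10, h=5) → closed; open now [(1,0) g=1 f=10, (1,3) g=6 f=12, (2,0) g=4 f=12, (2,4) g=6 f=10, (3,1) g=4 f=10, (3,2) g=5 f=10, (3,3) g=6 f=10]
step 2: expand (2,4) (f=10, h=4) → closed; open now [(1,0) g=1 f=10, (1,3) g=6 f=12, (1,4) g=7 f=12, (2,0) g=4 f=12, (2,5) g=7 f=10, (3,1) g=4 f=10, (3,2) g=5 f=10, (3,3) g=6 f=10, (3,4) g=7 f=10]
step 3: expand (2,5) (f=10, h=3) → closed; open now [(1,0) g=1 f=10, (1,3) g=6 f=12, (1,4) g=7 f=12, (1,5) g=8 f=12, (2,0) g=4 f=12, (2,6) g=8 f=12, (3,1) g=4 f=10, (3,2) g=5 f=10, (3,3) g=6 f=10, (3,4) g=7 f=10]
step 4: expand (3,4) (f=10, h=3) → closed; open now [(1,0) g=1 f=10, (1,3) g=6 f=12, (1,4) g=7 f=12, (1,5) g=8 f=12, (2,0) g=4 f=12, (2,6) g=8 f=12, (3,1) g=4 f=10, (3,2) g=5 f=10, (3,3) g=6 f=10]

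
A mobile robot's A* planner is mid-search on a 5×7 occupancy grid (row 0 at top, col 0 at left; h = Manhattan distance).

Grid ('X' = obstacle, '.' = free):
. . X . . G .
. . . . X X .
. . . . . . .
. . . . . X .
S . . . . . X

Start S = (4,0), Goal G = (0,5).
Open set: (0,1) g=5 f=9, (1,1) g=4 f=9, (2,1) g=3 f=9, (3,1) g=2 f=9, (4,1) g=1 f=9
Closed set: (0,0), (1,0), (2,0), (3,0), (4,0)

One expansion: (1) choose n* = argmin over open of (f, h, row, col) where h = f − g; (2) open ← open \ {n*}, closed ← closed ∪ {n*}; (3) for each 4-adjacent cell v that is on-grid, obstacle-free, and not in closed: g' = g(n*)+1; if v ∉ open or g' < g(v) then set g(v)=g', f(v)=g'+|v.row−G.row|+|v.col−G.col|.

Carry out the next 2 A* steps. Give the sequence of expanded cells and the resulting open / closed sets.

step 1: expand (0,1) (f=9, h=4) → closed; open now [(1,1) g=4 f=9, (2,1) g=3 f=9, (3,1) g=2 f=9, (4,1) g=1 f=9]
step 2: expand (1,1) (f=9, h=5) → closed; open now [(1,2) g=5 f=9, (2,1) g=3 f=9, (3,1) g=2 f=9, (4,1) g=1 f=9]

order=[(0,1) → (1,1)]; open=[(1,2) g=5 f=9, (2,1) g=3 f=9, (3,1) g=2 f=9, (4,1) g=1 f=9]; closed=[(0,0), (0,1), (1,0), (1,1), (2,0), (3,0), (4,0)]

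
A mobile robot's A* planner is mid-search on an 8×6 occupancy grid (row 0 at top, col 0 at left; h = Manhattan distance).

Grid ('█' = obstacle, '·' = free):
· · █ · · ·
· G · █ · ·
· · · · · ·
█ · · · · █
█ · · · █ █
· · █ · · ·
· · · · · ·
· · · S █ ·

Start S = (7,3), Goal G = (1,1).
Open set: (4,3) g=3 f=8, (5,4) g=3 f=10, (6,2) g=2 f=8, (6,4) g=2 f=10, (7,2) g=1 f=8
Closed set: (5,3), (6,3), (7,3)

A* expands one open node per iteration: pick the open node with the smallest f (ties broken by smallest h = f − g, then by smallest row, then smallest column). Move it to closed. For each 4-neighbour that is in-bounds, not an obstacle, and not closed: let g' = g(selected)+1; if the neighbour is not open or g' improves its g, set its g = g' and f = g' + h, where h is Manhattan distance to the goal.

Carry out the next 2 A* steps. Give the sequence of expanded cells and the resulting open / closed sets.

order=[(4,3) → (3,3)]; open=[(2,3) g=5 f=8, (3,2) g=5 f=8, (3,4) g=5 f=10, (4,2) g=4 f=8, (5,4) g=3 f=10, (6,2) g=2 f=8, (6,4) g=2 f=10, (7,2) g=1 f=8]; closed=[(3,3), (4,3), (5,3), (6,3), (7,3)]

step 1: expand (4,3) (f=8, h=5) → closed; open now [(3,3) g=4 f=8, (4,2) g=4 f=8, (5,4) g=3 f=10, (6,2) g=2 f=8, (6,4) g=2 f=10, (7,2) g=1 f=8]
step 2: expand (3,3) (f=8, h=4) → closed; open now [(2,3) g=5 f=8, (3,2) g=5 f=8, (3,4) g=5 f=10, (4,2) g=4 f=8, (5,4) g=3 f=10, (6,2) g=2 f=8, (6,4) g=2 f=10, (7,2) g=1 f=8]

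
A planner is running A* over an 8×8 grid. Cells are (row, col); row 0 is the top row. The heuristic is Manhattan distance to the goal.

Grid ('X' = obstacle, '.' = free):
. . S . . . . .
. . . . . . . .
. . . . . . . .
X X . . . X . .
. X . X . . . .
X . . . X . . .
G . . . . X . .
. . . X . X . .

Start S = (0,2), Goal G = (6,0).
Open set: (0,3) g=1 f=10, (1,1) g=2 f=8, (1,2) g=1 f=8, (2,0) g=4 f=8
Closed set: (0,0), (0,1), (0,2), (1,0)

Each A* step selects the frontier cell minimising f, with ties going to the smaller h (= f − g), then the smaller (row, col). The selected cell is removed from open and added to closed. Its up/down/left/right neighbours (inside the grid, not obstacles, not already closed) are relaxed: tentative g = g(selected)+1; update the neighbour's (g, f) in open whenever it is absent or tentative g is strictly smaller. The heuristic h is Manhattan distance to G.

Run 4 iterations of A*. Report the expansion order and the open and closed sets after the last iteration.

order=[(2,0) → (1,1) → (2,1) → (1,2)]; open=[(0,3) g=1 f=10, (1,3) g=2 f=10, (2,2) g=2 f=8]; closed=[(0,0), (0,1), (0,2), (1,0), (1,1), (1,2), (2,0), (2,1)]

step 1: expand (2,0) (f=8, h=4) → closed; open now [(0,3) g=1 f=10, (1,1) g=2 f=8, (1,2) g=1 f=8, (2,1) g=5 f=10]
step 2: expand (1,1) (f=8, h=6) → closed; open now [(0,3) g=1 f=10, (1,2) g=1 f=8, (2,1) g=3 f=8]
step 3: expand (2,1) (f=8, h=5) → closed; open now [(0,3) g=1 f=10, (1,2) g=1 f=8, (2,2) g=4 f=10]
step 4: expand (1,2) (f=8, h=7) → closed; open now [(0,3) g=1 f=10, (1,3) g=2 f=10, (2,2) g=2 f=8]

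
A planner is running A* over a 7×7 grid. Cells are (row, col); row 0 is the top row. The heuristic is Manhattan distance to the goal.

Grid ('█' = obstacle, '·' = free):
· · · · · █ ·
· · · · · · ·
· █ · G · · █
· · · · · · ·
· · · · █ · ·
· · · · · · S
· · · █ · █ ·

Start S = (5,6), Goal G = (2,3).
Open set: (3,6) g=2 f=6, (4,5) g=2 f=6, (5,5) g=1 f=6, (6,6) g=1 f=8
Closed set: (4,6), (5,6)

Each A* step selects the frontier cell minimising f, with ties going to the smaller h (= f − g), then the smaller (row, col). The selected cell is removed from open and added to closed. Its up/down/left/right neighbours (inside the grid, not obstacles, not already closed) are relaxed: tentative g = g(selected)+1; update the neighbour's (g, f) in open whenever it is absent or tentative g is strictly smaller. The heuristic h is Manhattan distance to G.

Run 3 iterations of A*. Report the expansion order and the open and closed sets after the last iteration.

step 1: expand (3,6) (f=6, h=4) → closed; open now [(3,5) g=3 f=6, (4,5) g=2 f=6, (5,5) g=1 f=6, (6,6) g=1 f=8]
step 2: expand (3,5) (f=6, h=3) → closed; open now [(2,5) g=4 f=6, (3,4) g=4 f=6, (4,5) g=2 f=6, (5,5) g=1 f=6, (6,6) g=1 f=8]
step 3: expand (2,5) (f=6, h=2) → closed; open now [(1,5) g=5 f=8, (2,4) g=5 f=6, (3,4) g=4 f=6, (4,5) g=2 f=6, (5,5) g=1 f=6, (6,6) g=1 f=8]

order=[(3,6) → (3,5) → (2,5)]; open=[(1,5) g=5 f=8, (2,4) g=5 f=6, (3,4) g=4 f=6, (4,5) g=2 f=6, (5,5) g=1 f=6, (6,6) g=1 f=8]; closed=[(2,5), (3,5), (3,6), (4,6), (5,6)]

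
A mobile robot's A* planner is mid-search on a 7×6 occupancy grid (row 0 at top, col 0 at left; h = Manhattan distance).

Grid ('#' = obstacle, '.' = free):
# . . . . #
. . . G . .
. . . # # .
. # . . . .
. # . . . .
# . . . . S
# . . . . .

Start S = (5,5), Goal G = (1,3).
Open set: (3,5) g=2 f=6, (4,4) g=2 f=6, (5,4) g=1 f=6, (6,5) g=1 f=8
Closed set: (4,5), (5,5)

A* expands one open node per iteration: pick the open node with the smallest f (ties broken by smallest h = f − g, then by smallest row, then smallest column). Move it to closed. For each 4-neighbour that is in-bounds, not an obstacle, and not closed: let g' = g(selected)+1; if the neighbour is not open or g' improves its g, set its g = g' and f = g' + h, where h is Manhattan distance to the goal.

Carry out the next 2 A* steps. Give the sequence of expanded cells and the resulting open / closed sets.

order=[(3,5) → (2,5)]; open=[(1,5) g=4 f=6, (3,4) g=3 f=6, (4,4) g=2 f=6, (5,4) g=1 f=6, (6,5) g=1 f=8]; closed=[(2,5), (3,5), (4,5), (5,5)]

step 1: expand (3,5) (f=6, h=4) → closed; open now [(2,5) g=3 f=6, (3,4) g=3 f=6, (4,4) g=2 f=6, (5,4) g=1 f=6, (6,5) g=1 f=8]
step 2: expand (2,5) (f=6, h=3) → closed; open now [(1,5) g=4 f=6, (3,4) g=3 f=6, (4,4) g=2 f=6, (5,4) g=1 f=6, (6,5) g=1 f=8]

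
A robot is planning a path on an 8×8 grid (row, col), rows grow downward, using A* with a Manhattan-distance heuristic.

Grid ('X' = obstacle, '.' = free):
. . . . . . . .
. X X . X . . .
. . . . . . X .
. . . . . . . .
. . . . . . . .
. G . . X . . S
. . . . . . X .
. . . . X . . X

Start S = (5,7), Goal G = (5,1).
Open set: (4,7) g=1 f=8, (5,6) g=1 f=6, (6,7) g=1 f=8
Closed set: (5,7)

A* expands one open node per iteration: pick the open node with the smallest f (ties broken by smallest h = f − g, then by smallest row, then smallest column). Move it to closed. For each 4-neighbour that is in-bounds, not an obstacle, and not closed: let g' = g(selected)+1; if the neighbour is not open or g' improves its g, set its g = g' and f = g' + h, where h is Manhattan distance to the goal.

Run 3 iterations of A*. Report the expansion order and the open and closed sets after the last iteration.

order=[(5,6) → (5,5) → (4,5)]; open=[(3,5) g=4 f=10, (4,4) g=4 f=8, (4,6) g=2 f=8, (4,7) g=1 f=8, (6,5) g=3 f=8, (6,7) g=1 f=8]; closed=[(4,5), (5,5), (5,6), (5,7)]

step 1: expand (5,6) (f=6, h=5) → closed; open now [(4,6) g=2 f=8, (4,7) g=1 f=8, (5,5) g=2 f=6, (6,7) g=1 f=8]
step 2: expand (5,5) (f=6, h=4) → closed; open now [(4,5) g=3 f=8, (4,6) g=2 f=8, (4,7) g=1 f=8, (6,5) g=3 f=8, (6,7) g=1 f=8]
step 3: expand (4,5) (f=8, h=5) → closed; open now [(3,5) g=4 f=10, (4,4) g=4 f=8, (4,6) g=2 f=8, (4,7) g=1 f=8, (6,5) g=3 f=8, (6,7) g=1 f=8]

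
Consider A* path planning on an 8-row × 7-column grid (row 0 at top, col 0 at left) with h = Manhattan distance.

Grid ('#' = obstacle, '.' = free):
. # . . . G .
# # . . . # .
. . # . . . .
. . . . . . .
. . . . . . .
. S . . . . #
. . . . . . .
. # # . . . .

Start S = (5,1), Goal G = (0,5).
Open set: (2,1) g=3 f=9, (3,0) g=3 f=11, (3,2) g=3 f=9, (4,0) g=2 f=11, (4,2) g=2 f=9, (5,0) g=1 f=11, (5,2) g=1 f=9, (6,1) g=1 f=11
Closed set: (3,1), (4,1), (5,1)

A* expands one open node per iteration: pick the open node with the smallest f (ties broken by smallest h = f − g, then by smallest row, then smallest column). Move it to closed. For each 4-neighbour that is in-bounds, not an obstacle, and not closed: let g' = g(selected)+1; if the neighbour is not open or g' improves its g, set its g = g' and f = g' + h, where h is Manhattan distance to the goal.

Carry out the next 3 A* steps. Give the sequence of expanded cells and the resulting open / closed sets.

order=[(2,1) → (3,2) → (3,3)]; open=[(2,0) g=4 f=11, (2,3) g=5 f=9, (3,0) g=3 f=11, (3,4) g=5 f=9, (4,0) g=2 f=11, (4,2) g=2 f=9, (4,3) g=5 f=11, (5,0) g=1 f=11, (5,2) g=1 f=9, (6,1) g=1 f=11]; closed=[(2,1), (3,1), (3,2), (3,3), (4,1), (5,1)]

step 1: expand (2,1) (f=9, h=6) → closed; open now [(2,0) g=4 f=11, (3,0) g=3 f=11, (3,2) g=3 f=9, (4,0) g=2 f=11, (4,2) g=2 f=9, (5,0) g=1 f=11, (5,2) g=1 f=9, (6,1) g=1 f=11]
step 2: expand (3,2) (f=9, h=6) → closed; open now [(2,0) g=4 f=11, (3,0) g=3 f=11, (3,3) g=4 f=9, (4,0) g=2 f=11, (4,2) g=2 f=9, (5,0) g=1 f=11, (5,2) g=1 f=9, (6,1) g=1 f=11]
step 3: expand (3,3) (f=9, h=5) → closed; open now [(2,0) g=4 f=11, (2,3) g=5 f=9, (3,0) g=3 f=11, (3,4) g=5 f=9, (4,0) g=2 f=11, (4,2) g=2 f=9, (4,3) g=5 f=11, (5,0) g=1 f=11, (5,2) g=1 f=9, (6,1) g=1 f=11]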